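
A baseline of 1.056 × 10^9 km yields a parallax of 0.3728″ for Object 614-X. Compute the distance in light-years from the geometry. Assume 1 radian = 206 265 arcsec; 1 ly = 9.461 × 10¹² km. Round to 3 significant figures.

θ = 0.3728″ = 0.3728/206265 = 1.8074 × 10^-6 rad.
d = B/θ = (1.056 × 10^9) / (1.8074 × 10^-6) = 5.8426 × 10^14 km = (5.8426 × 10^14) / (9.461 × 10^12) ly = 61.755 ly.

61.8 ly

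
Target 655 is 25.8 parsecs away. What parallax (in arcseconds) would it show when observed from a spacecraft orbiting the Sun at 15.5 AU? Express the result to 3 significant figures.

0.601 arcsec

p (arcsec) = B (AU) / d (pc).
p = 15.5 / 25.8 = 0.60078 arcsec.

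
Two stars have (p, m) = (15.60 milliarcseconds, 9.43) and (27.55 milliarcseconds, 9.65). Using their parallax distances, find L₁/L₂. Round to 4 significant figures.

d₁ = 1/p₁ = 1/0.01560″ = 64.103 pc; d₂ = 1/p₂ = 1/0.02755″ = 36.298 pc.
M₁ = m₁ − 5 log₁₀ d₁ + 5 = 9.43 − 9.0344 + 5 = 5.3956.
M₂ = 9.65 − 7.7994 + 5 = 6.8506.
L₁/L₂ = 10^(0.4(M₂ − M₁)) = 10^(0.4 × 1.4550) = 10^0.58200 = 3.8194.

L₁/L₂ = 3.819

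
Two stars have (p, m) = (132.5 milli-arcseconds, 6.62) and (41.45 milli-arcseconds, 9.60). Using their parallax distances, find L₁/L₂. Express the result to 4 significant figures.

d₁ = 1/p₁ = 1/0.1325″ = 7.5472 pc; d₂ = 1/p₂ = 1/0.04145″ = 24.125 pc.
M₁ = m₁ − 5 log₁₀ d₁ + 5 = 6.62 − 4.3889 + 5 = 7.2311.
M₂ = 9.60 − 6.9123 + 5 = 7.6877.
L₁/L₂ = 10^(0.4(M₂ − M₁)) = 10^(0.4 × 0.4566) = 10^0.18264 = 1.5228.

L₁/L₂ = 1.523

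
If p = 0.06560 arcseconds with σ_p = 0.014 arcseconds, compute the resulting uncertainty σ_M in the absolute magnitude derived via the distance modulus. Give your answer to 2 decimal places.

M = m − 5 log₁₀ d + 5 = m + 5 log₁₀ p + 5, so ∂M/∂p = 5/(p ln 10).
σ_M = (5/ln 10) · (σ_p/p) = 2.1715 × 0.014/0.06560 = 2.1715 × 0.21341 = 0.46342.

σ_M = 0.46 mag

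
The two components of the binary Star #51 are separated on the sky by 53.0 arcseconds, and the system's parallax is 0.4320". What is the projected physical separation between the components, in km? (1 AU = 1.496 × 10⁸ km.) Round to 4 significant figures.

d = 1/p = 1/0.4320″ = 2.3148 pc.
At distance d (pc), an angle of θ arcsec spans θ·d AU: s = 53.0 × 2.3148 = 122.68 AU.
= 122.68 × 1.496 × 10⁸ km = 1.8353 × 10^10 km.

1.835 × 10^10 km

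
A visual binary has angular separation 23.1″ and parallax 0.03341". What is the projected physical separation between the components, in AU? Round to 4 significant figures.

d = 1/p = 1/0.03341″ = 29.931 pc.
At distance d (pc), an angle of θ arcsec spans θ·d AU: s = 23.1 × 29.931 = 691.41 AU.

691.4 AU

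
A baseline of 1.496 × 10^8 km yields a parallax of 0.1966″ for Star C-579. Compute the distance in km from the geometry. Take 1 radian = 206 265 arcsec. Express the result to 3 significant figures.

θ = 0.1966″ = 0.1966/206265 = 9.5314 × 10^-7 rad.
d = B/θ = (1.496 × 10^8) / (9.5314 × 10^-7) = 1.5695 × 10^14 km.

1.57 × 10^14 km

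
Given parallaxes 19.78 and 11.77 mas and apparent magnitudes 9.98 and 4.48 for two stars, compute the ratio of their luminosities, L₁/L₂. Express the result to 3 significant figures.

d₁ = 1/p₁ = 1/0.01978″ = 50.556 pc; d₂ = 1/p₂ = 1/0.01177″ = 84.962 pc.
M₁ = m₁ − 5 log₁₀ d₁ + 5 = 9.98 − 8.5189 + 5 = 6.4611.
M₂ = 4.48 − 9.6461 + 5 = -0.1661.
L₁/L₂ = 10^(0.4(M₂ − M₁)) = 10^(0.4 × (-6.6272)) = 10^(-2.65088) = 0.0022342.

L₁/L₂ = 0.00223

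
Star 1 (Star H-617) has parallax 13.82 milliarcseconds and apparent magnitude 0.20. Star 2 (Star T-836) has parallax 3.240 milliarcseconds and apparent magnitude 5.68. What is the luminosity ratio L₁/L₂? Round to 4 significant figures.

d₁ = 1/p₁ = 1/0.01382″ = 72.359 pc; d₂ = 1/p₂ = 1/0.003240″ = 308.64 pc.
M₁ = m₁ − 5 log₁₀ d₁ + 5 = 0.20 − 9.2975 + 5 = -4.0975.
M₂ = 5.68 − 12.4473 + 5 = -1.7673.
L₁/L₂ = 10^(0.4(M₂ − M₁)) = 10^(0.4 × 2.3302) = 10^0.93208 = 8.5522.

L₁/L₂ = 8.552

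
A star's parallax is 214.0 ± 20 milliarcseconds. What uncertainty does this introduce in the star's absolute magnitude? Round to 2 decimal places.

M = m − 5 log₁₀ d + 5 = m + 5 log₁₀ p + 5, so ∂M/∂p = 5/(p ln 10).
σ_M = (5/ln 10) · (σ_p/p) = 2.1715 × 20/214.0 = 2.1715 × 0.093458 = 0.20294.

σ_M = 0.20 mag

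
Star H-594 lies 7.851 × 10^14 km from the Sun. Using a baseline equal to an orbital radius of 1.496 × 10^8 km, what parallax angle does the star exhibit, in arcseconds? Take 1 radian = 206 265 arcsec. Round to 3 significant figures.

θ ≈ B/d = (1.496 × 10^8) / (7.851 × 10^14) = 1.9055 × 10^-7 rad.
In arcseconds: 1.9055 × 10^-7 × 206265 = 0.039304″.

0.0393 arcsec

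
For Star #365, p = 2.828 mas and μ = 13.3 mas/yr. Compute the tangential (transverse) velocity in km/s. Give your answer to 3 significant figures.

22.3 km/s

d = 1/p = 1/0.002828″ = 353.61 pc.
μ = 13.3 mas/yr = 0.0133 ″/yr.
v_t = 4.74 × μ × d = 4.74 × 0.0133 × 353.61 = 22.292 km/s.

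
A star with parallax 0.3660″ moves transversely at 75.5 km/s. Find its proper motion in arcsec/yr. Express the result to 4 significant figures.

d = 1/p = 1/0.3660″ = 2.7322 pc.
μ = v_t / (4.74 d) = 75.5 / (4.74 × 2.7322) = 75.5 / 12.951 = 5.8297 ″/yr.

5.830 arcsec/yr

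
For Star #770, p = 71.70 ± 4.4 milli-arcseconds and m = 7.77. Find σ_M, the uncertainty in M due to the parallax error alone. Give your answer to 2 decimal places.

σ_M = 0.13 mag

M = m − 5 log₁₀ d + 5 = m + 5 log₁₀ p + 5, so ∂M/∂p = 5/(p ln 10).
σ_M = (5/ln 10) · (σ_p/p) = 2.1715 × 4.4/71.70 = 2.1715 × 0.061367 = 0.13326.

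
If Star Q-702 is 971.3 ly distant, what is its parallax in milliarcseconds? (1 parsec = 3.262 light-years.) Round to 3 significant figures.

d = 971.3 ly ÷ 3.262 = 297.76 pc.
p = 1/d = 1/297.76 = 0.0033584 arcsec.
= 0.0033584 × 1000 = 3.3584 mas.

3.36 mas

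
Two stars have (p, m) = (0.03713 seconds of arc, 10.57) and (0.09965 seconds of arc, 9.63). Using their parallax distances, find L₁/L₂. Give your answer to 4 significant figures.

L₁/L₂ = 3.030

d₁ = 1/p₁ = 1/0.03713″ = 26.932 pc; d₂ = 1/p₂ = 1/0.09965″ = 10.035 pc.
M₁ = m₁ − 5 log₁₀ d₁ + 5 = 10.57 − 7.1513 + 5 = 8.4187.
M₂ = 9.63 − 5.0076 + 5 = 9.6224.
L₁/L₂ = 10^(0.4(M₂ − M₁)) = 10^(0.4 × 1.2037) = 10^0.48148 = 3.0303.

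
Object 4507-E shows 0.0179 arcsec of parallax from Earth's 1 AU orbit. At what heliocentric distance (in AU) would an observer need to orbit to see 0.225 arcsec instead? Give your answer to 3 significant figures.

Parallax scales linearly with baseline: p ∝ B, so B = p_target / p_Earth × 1 AU.
B = 0.225 / 0.0179 = 12.57 AU.

12.6 AU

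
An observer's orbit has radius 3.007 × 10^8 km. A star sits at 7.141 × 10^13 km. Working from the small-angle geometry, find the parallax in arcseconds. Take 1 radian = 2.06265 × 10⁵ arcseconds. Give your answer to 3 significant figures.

θ ≈ B/d = (3.007 × 10^8) / (7.141 × 10^13) = 4.2109 × 10^-6 rad.
In arcseconds: 4.2109 × 10^-6 × 206265 = 0.86856″.

0.869 arcsec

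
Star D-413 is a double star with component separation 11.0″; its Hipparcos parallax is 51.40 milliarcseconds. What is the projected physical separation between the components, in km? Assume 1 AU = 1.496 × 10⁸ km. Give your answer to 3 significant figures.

3.20 × 10^10 km

d = 1/p = 1/0.05140″ = 19.455 pc.
At distance d (pc), an angle of θ arcsec spans θ·d AU: s = 11.0 × 19.455 = 214.01 AU.
= 214.01 × 1.496 × 10⁸ km = 3.2016 × 10^10 km.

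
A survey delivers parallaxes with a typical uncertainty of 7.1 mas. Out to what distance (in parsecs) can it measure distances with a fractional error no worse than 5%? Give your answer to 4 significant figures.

7.042 pc

σ_d/d = σ_p/p, so the condition is σ_p/p ≤ 0.05, i.e. p ≥ σ_p/0.05.
p_min = 7.1/0.05 = 142 mas = 0.142 arcsec.
d_max = 1/p_min = 1/0.142 = 7.0423 pc.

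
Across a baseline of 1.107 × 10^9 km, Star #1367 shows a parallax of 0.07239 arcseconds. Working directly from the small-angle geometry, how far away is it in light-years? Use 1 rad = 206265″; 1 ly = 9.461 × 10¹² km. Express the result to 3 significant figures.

333 ly

θ = 0.07239″ = 0.07239/206265 = 3.5096 × 10^-7 rad.
d = B/θ = (1.107 × 10^9) / (3.5096 × 10^-7) = 3.1542 × 10^15 km = (3.1542 × 10^15) / (9.461 × 10^12) ly = 333.39 ly.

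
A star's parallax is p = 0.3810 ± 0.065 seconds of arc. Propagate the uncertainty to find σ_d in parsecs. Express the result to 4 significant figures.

d = 1/p, so σ_d = σ_p / p².
σ_d = 0.0650 / (0.3810)² = 0.0650 / 0.14516 = 0.44778 pc.

0.4478 pc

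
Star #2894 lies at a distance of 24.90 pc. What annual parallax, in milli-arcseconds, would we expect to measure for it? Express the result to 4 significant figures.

40.16 mas

p = 1/d = 1/24.9 = 0.040161 arcsec.
= 0.040161 × 1000 = 40.161 mas.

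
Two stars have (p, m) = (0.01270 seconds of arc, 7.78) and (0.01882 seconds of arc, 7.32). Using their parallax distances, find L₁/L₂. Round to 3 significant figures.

L₁/L₂ = 1.44

d₁ = 1/p₁ = 1/0.01270″ = 78.74 pc; d₂ = 1/p₂ = 1/0.01882″ = 53.135 pc.
M₁ = m₁ − 5 log₁₀ d₁ + 5 = 7.78 − 9.4810 + 5 = 3.2990.
M₂ = 7.32 − 8.6269 + 5 = 3.6931.
L₁/L₂ = 10^(0.4(M₂ − M₁)) = 10^(0.4 × 0.3941) = 10^0.15764 = 1.4376.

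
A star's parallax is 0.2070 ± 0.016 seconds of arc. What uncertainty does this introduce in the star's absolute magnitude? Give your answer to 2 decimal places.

σ_M = 0.17 mag

M = m − 5 log₁₀ d + 5 = m + 5 log₁₀ p + 5, so ∂M/∂p = 5/(p ln 10).
σ_M = (5/ln 10) · (σ_p/p) = 2.1715 × 0.016/0.2070 = 2.1715 × 0.077295 = 0.16785.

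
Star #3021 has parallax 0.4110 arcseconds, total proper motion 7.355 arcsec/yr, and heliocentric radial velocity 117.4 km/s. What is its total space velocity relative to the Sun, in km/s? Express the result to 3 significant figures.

145 km/s

d = 1/p = 1/0.4110″ = 2.4331 pc.
v_t = 4.740 μ d = 4.740 × 7.355 × 2.4331 = 84.824 km/s.
v = √(v_r² + v_t²) = √(117.4² + 84.824²) = √20977.9 = 144.84 km/s.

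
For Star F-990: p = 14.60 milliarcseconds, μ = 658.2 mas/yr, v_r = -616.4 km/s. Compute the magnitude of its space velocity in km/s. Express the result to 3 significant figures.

652 km/s

d = 1/p = 1/0.01460″ = 68.493 pc.
μ = 658.2 mas/yr = 0.6582 ″/yr.
v_t = 4.740 μ d = 4.740 × 0.6582 × 68.493 = 213.69 km/s.
v = √(v_r² + v_t²) = √((-616.4)² + 213.69²) = √425612 = 652.39 km/s.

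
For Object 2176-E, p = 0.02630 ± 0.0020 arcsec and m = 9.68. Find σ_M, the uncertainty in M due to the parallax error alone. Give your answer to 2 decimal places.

σ_M = 0.17 mag

M = m − 5 log₁₀ d + 5 = m + 5 log₁₀ p + 5, so ∂M/∂p = 5/(p ln 10).
σ_M = (5/ln 10) · (σ_p/p) = 2.1715 × 0.0020/0.02630 = 2.1715 × 0.076046 = 0.16513.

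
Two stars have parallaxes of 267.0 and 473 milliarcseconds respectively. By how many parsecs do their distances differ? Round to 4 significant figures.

d_A = 1/0.2670″ = 3.7453 pc; d_B = 1/0.4730″ = 2.1142 pc.
|d_B − d_A| = |2.1142 − 3.7453| = 1.6311 pc.

1.631 pc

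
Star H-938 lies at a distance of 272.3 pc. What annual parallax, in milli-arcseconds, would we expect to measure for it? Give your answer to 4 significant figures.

3.672 mas

p = 1/d = 1/272.3 = 0.0036724 arcsec.
= 0.0036724 × 1000 = 3.6724 mas.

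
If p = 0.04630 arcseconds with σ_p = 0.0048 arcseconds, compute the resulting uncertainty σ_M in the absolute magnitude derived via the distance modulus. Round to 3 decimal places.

M = m − 5 log₁₀ d + 5 = m + 5 log₁₀ p + 5, so ∂M/∂p = 5/(p ln 10).
σ_M = (5/ln 10) · (σ_p/p) = 2.1715 × 0.0048/0.04630 = 2.1715 × 0.10367 = 0.22512.

σ_M = 0.225 mag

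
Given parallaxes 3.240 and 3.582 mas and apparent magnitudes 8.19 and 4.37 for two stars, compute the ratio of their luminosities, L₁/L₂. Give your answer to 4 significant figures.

d₁ = 1/p₁ = 1/0.003240″ = 308.64 pc; d₂ = 1/p₂ = 1/0.003582″ = 279.17 pc.
M₁ = m₁ − 5 log₁₀ d₁ + 5 = 8.19 − 12.4473 + 5 = 0.7427.
M₂ = 4.37 − 12.2293 + 5 = -2.8593.
L₁/L₂ = 10^(0.4(M₂ − M₁)) = 10^(0.4 × (-3.6020)) = 10^(-1.44080) = 0.036241.

L₁/L₂ = 0.03624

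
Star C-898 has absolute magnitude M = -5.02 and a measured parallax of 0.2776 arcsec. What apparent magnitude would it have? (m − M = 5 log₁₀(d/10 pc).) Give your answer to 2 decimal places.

d = 1/p = 1/0.2776″ = 3.6023 pc.
m − M = 5 log₁₀ d − 5 = 5 log₁₀(3.6023) − 5 = 2.7829 − 5 = -2.2171.
m = M + (m − M) = -5.02 + (-2.2171) = -7.24.

m = -7.24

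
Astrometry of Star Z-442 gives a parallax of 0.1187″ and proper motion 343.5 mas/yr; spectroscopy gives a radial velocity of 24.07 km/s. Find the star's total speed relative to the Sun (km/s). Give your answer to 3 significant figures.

d = 1/p = 1/0.1187″ = 8.4246 pc.
μ = 343.5 mas/yr = 0.3435 ″/yr.
v_t = 4.740 μ d = 4.740 × 0.3435 × 8.4246 = 13.717 km/s.
v = √(v_r² + v_t²) = √(24.07² + 13.717²) = √767.521 = 27.704 km/s.

27.7 km/s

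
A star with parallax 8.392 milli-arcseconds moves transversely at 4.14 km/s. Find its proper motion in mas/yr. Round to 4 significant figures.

d = 1/p = 1/0.008392″ = 119.16 pc.
μ = v_t / (4.74 d) = 4.14 / (4.74 × 119.16) = 4.14 / 564.82 = 0.0073298 ″/yr = 7.3298 mas/yr.

7.330 mas/yr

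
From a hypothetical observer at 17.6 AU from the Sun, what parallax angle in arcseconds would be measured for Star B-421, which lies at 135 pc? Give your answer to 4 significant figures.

p (arcsec) = B (AU) / d (pc).
p = 17.6 / 135 = 0.13037 arcsec.

0.1304 arcsec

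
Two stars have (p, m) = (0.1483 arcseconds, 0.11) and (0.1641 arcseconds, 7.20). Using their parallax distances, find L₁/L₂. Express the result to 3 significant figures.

L₁/L₂ = 839

d₁ = 1/p₁ = 1/0.1483″ = 6.7431 pc; d₂ = 1/p₂ = 1/0.1641″ = 6.0938 pc.
M₁ = m₁ − 5 log₁₀ d₁ + 5 = 0.11 − 4.1443 + 5 = 0.9657.
M₂ = 7.20 − 3.9244 + 5 = 8.2756.
L₁/L₂ = 10^(0.4(M₂ − M₁)) = 10^(0.4 × 7.3099) = 10^2.92396 = 839.38.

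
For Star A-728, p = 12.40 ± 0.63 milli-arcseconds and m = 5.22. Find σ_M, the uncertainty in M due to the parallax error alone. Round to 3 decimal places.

σ_M = 0.110 mag

M = m − 5 log₁₀ d + 5 = m + 5 log₁₀ p + 5, so ∂M/∂p = 5/(p ln 10).
σ_M = (5/ln 10) · (σ_p/p) = 2.1715 × 0.63/12.40 = 2.1715 × 0.050806 = 0.11033.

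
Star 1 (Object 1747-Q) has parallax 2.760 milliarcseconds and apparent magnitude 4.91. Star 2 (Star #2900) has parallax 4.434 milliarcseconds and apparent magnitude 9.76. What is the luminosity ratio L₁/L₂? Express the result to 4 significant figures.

d₁ = 1/p₁ = 1/0.002760″ = 362.32 pc; d₂ = 1/p₂ = 1/0.004434″ = 225.53 pc.
M₁ = m₁ − 5 log₁₀ d₁ + 5 = 4.91 − 12.7955 + 5 = -2.8855.
M₂ = 9.76 − 11.7660 + 5 = 2.9940.
L₁/L₂ = 10^(0.4(M₂ − M₁)) = 10^(0.4 × 5.8795) = 10^2.35180 = 224.8.

L₁/L₂ = 224.8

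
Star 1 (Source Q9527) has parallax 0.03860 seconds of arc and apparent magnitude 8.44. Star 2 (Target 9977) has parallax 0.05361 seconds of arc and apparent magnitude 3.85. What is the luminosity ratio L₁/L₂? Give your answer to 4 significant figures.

d₁ = 1/p₁ = 1/0.03860″ = 25.907 pc; d₂ = 1/p₂ = 1/0.05361″ = 18.653 pc.
M₁ = m₁ − 5 log₁₀ d₁ + 5 = 8.44 − 7.0671 + 5 = 6.3729.
M₂ = 3.85 − 6.3537 + 5 = 2.4963.
L₁/L₂ = 10^(0.4(M₂ − M₁)) = 10^(0.4 × (-3.8766)) = 10^(-1.55064) = 0.028142.

L₁/L₂ = 0.02814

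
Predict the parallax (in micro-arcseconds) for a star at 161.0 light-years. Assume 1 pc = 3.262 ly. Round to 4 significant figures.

d = 161.0 ly ÷ 3.262 = 49.356 pc.
p = 1/d = 1/49.356 = 0.020261 arcsec.
= 0.020261 × 10⁶ = 20261 μas.

20260 μas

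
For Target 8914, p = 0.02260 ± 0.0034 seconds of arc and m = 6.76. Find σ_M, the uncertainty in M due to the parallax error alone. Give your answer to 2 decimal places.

M = m − 5 log₁₀ d + 5 = m + 5 log₁₀ p + 5, so ∂M/∂p = 5/(p ln 10).
σ_M = (5/ln 10) · (σ_p/p) = 2.1715 × 0.0034/0.02260 = 2.1715 × 0.15044 = 0.32668.

σ_M = 0.33 mag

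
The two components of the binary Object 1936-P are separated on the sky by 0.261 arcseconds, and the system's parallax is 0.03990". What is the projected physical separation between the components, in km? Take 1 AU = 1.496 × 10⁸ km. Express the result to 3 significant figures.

d = 1/p = 1/0.03990″ = 25.063 pc.
At distance d (pc), an angle of θ arcsec spans θ·d AU: s = 0.261 × 25.063 = 6.5414 AU.
= 6.5414 × 1.496 × 10⁸ km = 9.7859 × 10^8 km.

9.79 × 10^8 km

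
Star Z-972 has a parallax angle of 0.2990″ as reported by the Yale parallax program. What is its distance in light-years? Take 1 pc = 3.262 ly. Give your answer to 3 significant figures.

10.9 light years

d = 1/p = 1/0.2990 = 3.3445 pc.
In light-years: 3.3445 × 3.262 = 10.91 ly.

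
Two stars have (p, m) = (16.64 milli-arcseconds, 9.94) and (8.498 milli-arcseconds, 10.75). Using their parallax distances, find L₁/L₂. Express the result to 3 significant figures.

L₁/L₂ = 0.550

d₁ = 1/p₁ = 1/0.01664″ = 60.096 pc; d₂ = 1/p₂ = 1/0.008498″ = 117.67 pc.
M₁ = m₁ − 5 log₁₀ d₁ + 5 = 9.94 − 8.8942 + 5 = 6.0458.
M₂ = 10.75 − 10.3533 + 5 = 5.3967.
L₁/L₂ = 10^(0.4(M₂ − M₁)) = 10^(0.4 × (-0.6491)) = 10^(-0.25964) = 0.55.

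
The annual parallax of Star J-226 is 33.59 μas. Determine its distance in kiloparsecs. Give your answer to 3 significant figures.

29.8 kpc

p = 33.59 μas = 0.00003359 arcsec.
d = 1/p = 1/0.00003359 = 29771 pc.
= 29.771 kpc.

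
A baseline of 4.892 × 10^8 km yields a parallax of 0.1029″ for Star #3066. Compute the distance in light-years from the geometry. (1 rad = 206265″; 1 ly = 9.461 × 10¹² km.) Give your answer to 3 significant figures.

104 ly

θ = 0.1029″ = 0.1029/206265 = 4.9887 × 10^-7 rad.
d = B/θ = (4.892 × 10^8) / (4.9887 × 10^-7) = 9.8062 × 10^14 km = (9.8062 × 10^14) / (9.461 × 10^12) ly = 103.65 ly.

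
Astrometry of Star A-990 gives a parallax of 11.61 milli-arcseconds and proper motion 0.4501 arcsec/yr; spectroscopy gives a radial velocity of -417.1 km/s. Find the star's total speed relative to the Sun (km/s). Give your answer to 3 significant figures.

456 km/s

d = 1/p = 1/0.01161″ = 86.133 pc.
v_t = 4.740 μ d = 4.740 × 0.4501 × 86.133 = 183.76 km/s.
v = √(v_r² + v_t²) = √((-417.1)² + 183.76²) = √207740 = 455.79 km/s.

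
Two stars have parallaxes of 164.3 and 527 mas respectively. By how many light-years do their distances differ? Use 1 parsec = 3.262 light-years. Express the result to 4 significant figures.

13.66 ly

d_A = 1/0.1643″ = 6.0864 pc; d_B = 1/0.5270″ = 1.8975 pc.
|d_B − d_A| = |1.8975 − 6.0864| = 4.1889 pc = 4.1889 × 3.262 ly = 13.664 ly.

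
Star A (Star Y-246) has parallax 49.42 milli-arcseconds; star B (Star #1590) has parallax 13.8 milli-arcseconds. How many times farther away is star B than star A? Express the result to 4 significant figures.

3.581

Since d = 1/p, d_B/d_A = p_A/p_B.
= 49.42 / 13.8 = 3.5812.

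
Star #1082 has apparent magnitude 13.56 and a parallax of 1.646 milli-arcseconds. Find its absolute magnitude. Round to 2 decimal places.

d = 1/p = 1/0.001646″ = 607.53 pc.
m − M = 5 log₁₀(607.53) − 5 = 13.9178 − 5 = 8.9178.
M = m − (m − M) = 13.56 − 8.9178 = 4.64.

M = 4.64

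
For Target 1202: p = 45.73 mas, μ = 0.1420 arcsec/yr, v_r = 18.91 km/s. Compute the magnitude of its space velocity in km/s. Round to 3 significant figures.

24.0 km/s

d = 1/p = 1/0.04573″ = 21.867 pc.
v_t = 4.740 μ d = 4.740 × 0.1420 × 21.867 = 14.718 km/s.
v = √(v_r² + v_t²) = √(18.91² + 14.718²) = √574.208 = 23.963 km/s.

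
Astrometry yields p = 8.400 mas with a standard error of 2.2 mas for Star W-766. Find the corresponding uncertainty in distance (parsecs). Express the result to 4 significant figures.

d = 1/p, so σ_d = σ_p / p².
σ_d = 0.00220 / (0.008400)² = 0.00220 / 0.00007056 = 31.179 pc.

31.18 pc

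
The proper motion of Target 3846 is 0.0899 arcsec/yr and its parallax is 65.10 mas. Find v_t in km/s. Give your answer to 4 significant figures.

d = 1/p = 1/0.06510″ = 15.361 pc.
v_t = 4.74 × μ × d = 4.74 × 0.0899 × 15.361 = 6.5457 km/s.

6.546 km/s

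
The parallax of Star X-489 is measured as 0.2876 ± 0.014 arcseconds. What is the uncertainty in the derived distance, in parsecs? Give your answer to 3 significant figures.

d = 1/p, so σ_d = σ_p / p².
σ_d = 0.0140 / (0.2876)² = 0.0140 / 0.082714 = 0.16926 pc.

0.169 pc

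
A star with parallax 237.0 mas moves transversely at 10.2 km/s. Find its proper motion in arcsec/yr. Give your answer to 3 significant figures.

d = 1/p = 1/0.2370″ = 4.2194 pc.
μ = v_t / (4.74 d) = 10.2 / (4.74 × 4.2194) = 10.2 / 20 = 0.51 ″/yr.

0.510 arcsec/yr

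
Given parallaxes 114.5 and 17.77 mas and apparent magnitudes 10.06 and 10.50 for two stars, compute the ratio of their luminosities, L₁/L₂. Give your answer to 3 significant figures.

L₁/L₂ = 0.0361

d₁ = 1/p₁ = 1/0.1145″ = 8.7336 pc; d₂ = 1/p₂ = 1/0.01777″ = 56.275 pc.
M₁ = m₁ − 5 log₁₀ d₁ + 5 = 10.06 − 4.7060 + 5 = 10.3540.
M₂ = 10.50 − 8.7516 + 5 = 6.7484.
L₁/L₂ = 10^(0.4(M₂ − M₁)) = 10^(0.4 × (-3.6056)) = 10^(-1.44224) = 0.036121.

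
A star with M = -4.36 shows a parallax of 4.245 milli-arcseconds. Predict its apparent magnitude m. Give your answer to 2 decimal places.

d = 1/p = 1/0.004245″ = 235.57 pc.
m − M = 5 log₁₀ d − 5 = 5 log₁₀(235.57) − 5 = 11.8606 − 5 = 6.8606.
m = M + (m − M) = -4.36 + 6.8606 = 2.50.

m = 2.50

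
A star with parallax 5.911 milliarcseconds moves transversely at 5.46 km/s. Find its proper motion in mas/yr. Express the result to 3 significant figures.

6.81 mas/yr

d = 1/p = 1/0.005911″ = 169.18 pc.
μ = v_t / (4.74 d) = 5.46 / (4.74 × 169.18) = 5.46 / 801.91 = 0.0068087 ″/yr = 6.8087 mas/yr.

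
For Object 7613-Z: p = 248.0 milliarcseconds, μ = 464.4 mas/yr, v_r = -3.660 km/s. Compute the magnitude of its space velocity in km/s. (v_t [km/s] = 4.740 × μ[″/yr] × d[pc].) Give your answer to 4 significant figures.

9.601 km/s

d = 1/p = 1/0.2480″ = 4.0323 pc.
μ = 464.4 mas/yr = 0.4644 ″/yr.
v_t = 4.740 μ d = 4.740 × 0.4644 × 4.0323 = 8.8761 km/s.
v = √(v_r² + v_t²) = √((-3.660)² + 8.8761²) = √92.1808 = 9.6011 km/s.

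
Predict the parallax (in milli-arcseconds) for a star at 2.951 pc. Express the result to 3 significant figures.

339 mas

p = 1/d = 1/2.951 = 0.33887 arcsec.
= 0.33887 × 1000 = 338.87 mas.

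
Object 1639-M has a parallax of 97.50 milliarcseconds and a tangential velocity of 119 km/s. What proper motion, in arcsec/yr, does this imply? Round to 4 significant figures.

d = 1/p = 1/0.09750″ = 10.256 pc.
μ = v_t / (4.74 d) = 119 / (4.74 × 10.256) = 119 / 48.613 = 2.4479 ″/yr.

2.448 arcsec/yr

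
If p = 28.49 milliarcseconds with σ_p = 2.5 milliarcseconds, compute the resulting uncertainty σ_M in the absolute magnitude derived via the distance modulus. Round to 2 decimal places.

M = m − 5 log₁₀ d + 5 = m + 5 log₁₀ p + 5, so ∂M/∂p = 5/(p ln 10).
σ_M = (5/ln 10) · (σ_p/p) = 2.1715 × 2.5/28.49 = 2.1715 × 0.08775 = 0.19055.

σ_M = 0.19 mag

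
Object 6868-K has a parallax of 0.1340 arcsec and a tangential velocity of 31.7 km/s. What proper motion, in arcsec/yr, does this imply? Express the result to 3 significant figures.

d = 1/p = 1/0.1340″ = 7.4627 pc.
μ = v_t / (4.74 d) = 31.7 / (4.74 × 7.4627) = 31.7 / 35.373 = 0.89616 ″/yr.

0.896 arcsec/yr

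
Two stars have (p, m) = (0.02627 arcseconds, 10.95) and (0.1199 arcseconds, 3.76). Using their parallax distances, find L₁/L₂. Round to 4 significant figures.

d₁ = 1/p₁ = 1/0.02627″ = 38.066 pc; d₂ = 1/p₂ = 1/0.1199″ = 8.3403 pc.
M₁ = m₁ − 5 log₁₀ d₁ + 5 = 10.95 − 7.9027 + 5 = 8.0473.
M₂ = 3.76 − 4.6059 + 5 = 4.1541.
L₁/L₂ = 10^(0.4(M₂ − M₁)) = 10^(0.4 × (-3.8932)) = 10^(-1.55728) = 0.027715.

L₁/L₂ = 0.02772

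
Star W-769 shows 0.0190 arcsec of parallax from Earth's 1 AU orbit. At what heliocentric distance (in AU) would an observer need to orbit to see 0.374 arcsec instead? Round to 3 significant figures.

19.7 AU

Parallax scales linearly with baseline: p ∝ B, so B = p_target / p_Earth × 1 AU.
B = 0.374 / 0.0190 = 19.684 AU.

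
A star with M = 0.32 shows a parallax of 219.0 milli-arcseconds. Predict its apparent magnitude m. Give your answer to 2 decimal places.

d = 1/p = 1/0.2190″ = 4.5662 pc.
m − M = 5 log₁₀ d − 5 = 5 log₁₀(4.5662) − 5 = 3.2978 − 5 = -1.7022.
m = M + (m − M) = 0.32 + (-1.7022) = -1.38.

m = -1.38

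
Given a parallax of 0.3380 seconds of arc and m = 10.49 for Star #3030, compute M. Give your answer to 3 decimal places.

d = 1/p = 1/0.3380″ = 2.9586 pc.
m − M = 5 log₁₀(2.9586) − 5 = 2.3554 − 5 = -2.6446.
M = m − (m − M) = 10.49 − (-2.6446) = 13.135.

M = 13.135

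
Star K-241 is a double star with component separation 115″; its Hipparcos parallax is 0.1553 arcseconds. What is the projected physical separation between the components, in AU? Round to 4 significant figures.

d = 1/p = 1/0.1553″ = 6.4392 pc.
At distance d (pc), an angle of θ arcsec spans θ·d AU: s = 115 × 6.4392 = 740.51 AU.

740.5 AU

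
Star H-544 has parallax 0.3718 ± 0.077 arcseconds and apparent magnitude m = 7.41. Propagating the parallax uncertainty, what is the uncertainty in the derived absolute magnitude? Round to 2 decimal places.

M = m − 5 log₁₀ d + 5 = m + 5 log₁₀ p + 5, so ∂M/∂p = 5/(p ln 10).
σ_M = (5/ln 10) · (σ_p/p) = 2.1715 × 0.077/0.3718 = 2.1715 × 0.2071 = 0.44972.

σ_M = 0.45 mag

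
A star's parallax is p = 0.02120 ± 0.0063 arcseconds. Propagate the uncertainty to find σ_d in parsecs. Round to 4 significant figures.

14.02 pc

d = 1/p, so σ_d = σ_p / p².
σ_d = 0.00630 / (0.02120)² = 0.00630 / 0.00044944 = 14.017 pc.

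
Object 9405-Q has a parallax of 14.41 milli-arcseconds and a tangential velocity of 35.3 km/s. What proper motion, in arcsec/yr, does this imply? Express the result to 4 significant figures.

0.1073 arcsec/yr

d = 1/p = 1/0.01441″ = 69.396 pc.
μ = v_t / (4.74 d) = 35.3 / (4.74 × 69.396) = 35.3 / 328.94 = 0.10731 ″/yr.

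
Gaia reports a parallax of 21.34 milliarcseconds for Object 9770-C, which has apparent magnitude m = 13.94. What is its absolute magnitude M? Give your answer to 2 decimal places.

d = 1/p = 1/0.02134″ = 46.86 pc.
m − M = 5 log₁₀(46.86) − 5 = 8.3540 − 5 = 3.3540.
M = m − (m − M) = 13.94 − 3.3540 = 10.59.

M = 10.59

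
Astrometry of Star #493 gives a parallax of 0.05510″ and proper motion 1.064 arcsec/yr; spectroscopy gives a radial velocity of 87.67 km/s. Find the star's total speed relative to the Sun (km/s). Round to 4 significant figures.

d = 1/p = 1/0.05510″ = 18.149 pc.
v_t = 4.740 μ d = 4.740 × 1.064 × 18.149 = 91.532 km/s.
v = √(v_r² + v_t²) = √(87.67² + 91.532²) = √16064.1 = 126.74 km/s.

126.7 km/s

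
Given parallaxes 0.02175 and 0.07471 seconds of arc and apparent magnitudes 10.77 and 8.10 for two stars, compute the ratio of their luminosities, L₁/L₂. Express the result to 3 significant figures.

L₁/L₂ = 1.01

d₁ = 1/p₁ = 1/0.02175″ = 45.977 pc; d₂ = 1/p₂ = 1/0.07471″ = 13.385 pc.
M₁ = m₁ − 5 log₁₀ d₁ + 5 = 10.77 − 8.3127 + 5 = 7.4573.
M₂ = 8.10 − 5.6331 + 5 = 7.4669.
L₁/L₂ = 10^(0.4(M₂ − M₁)) = 10^(0.4 × 0.0096) = 10^0.00384 = 1.0089.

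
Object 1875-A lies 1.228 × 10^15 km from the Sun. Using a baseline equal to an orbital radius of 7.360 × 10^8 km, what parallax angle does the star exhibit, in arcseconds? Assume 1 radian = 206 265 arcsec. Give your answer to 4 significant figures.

θ ≈ B/d = (7.360 × 10^8) / (1.228 × 10^15) = 5.9935 × 10^-7 rad.
In arcseconds: 5.9935 × 10^-7 × 206265 = 0.12362″.

0.1236 arcsec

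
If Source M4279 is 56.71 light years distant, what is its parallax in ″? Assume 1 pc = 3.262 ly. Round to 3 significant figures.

d = 56.71 ly ÷ 3.262 = 17.385 pc.
p = 1/d = 1/17.385 = 0.057521 arcsec.

0.0575 ″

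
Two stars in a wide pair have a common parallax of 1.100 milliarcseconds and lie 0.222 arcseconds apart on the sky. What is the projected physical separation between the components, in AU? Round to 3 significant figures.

202 AU

d = 1/p = 1/0.001100″ = 909.09 pc.
At distance d (pc), an angle of θ arcsec spans θ·d AU: s = 0.222 × 909.09 = 201.82 AU.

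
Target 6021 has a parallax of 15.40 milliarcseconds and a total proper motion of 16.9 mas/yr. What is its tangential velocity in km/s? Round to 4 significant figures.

5.202 km/s

d = 1/p = 1/0.01540″ = 64.935 pc.
μ = 16.9 mas/yr = 0.0169 ″/yr.
v_t = 4.74 × μ × d = 4.74 × 0.0169 × 64.935 = 5.2017 km/s.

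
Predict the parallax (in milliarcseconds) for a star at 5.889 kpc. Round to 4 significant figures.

0.1698 mas

d = 5.889 kpc = 5889 pc.
p = 1/d = 1/5889 = 0.00016981 arcsec.
= 0.00016981 × 1000 = 0.16981 mas.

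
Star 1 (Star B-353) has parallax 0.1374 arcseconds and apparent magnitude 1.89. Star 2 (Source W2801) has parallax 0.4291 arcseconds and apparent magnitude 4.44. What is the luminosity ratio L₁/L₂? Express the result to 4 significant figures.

d₁ = 1/p₁ = 1/0.1374″ = 7.278 pc; d₂ = 1/p₂ = 1/0.4291″ = 2.3305 pc.
M₁ = m₁ − 5 log₁₀ d₁ + 5 = 1.89 − 4.3101 + 5 = 2.5799.
M₂ = 4.44 − 1.8372 + 5 = 7.6028.
L₁/L₂ = 10^(0.4(M₂ − M₁)) = 10^(0.4 × 5.0229) = 10^2.00916 = 102.13.

L₁/L₂ = 102.1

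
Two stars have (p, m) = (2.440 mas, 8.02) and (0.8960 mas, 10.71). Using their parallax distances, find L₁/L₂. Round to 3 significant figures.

L₁/L₂ = 1.61

d₁ = 1/p₁ = 1/0.002440″ = 409.84 pc; d₂ = 1/p₂ = 1/0.0008960″ = 1116.1 pc.
M₁ = m₁ − 5 log₁₀ d₁ + 5 = 8.02 − 13.0631 + 5 = -0.0431.
M₂ = 10.71 − 15.2385 + 5 = 0.4715.
L₁/L₂ = 10^(0.4(M₂ − M₁)) = 10^(0.4 × 0.5146) = 10^0.20584 = 1.6063.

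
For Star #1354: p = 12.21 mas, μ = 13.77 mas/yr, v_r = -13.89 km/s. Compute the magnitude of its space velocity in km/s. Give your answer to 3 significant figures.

d = 1/p = 1/0.01221″ = 81.9 pc.
μ = 13.77 mas/yr = 0.01377 ″/yr.
v_t = 4.740 μ d = 4.740 × 0.01377 × 81.9 = 5.3456 km/s.
v = √(v_r² + v_t²) = √((-13.89)² + 5.3456²) = √221.508 = 14.883 km/s.

14.9 km/s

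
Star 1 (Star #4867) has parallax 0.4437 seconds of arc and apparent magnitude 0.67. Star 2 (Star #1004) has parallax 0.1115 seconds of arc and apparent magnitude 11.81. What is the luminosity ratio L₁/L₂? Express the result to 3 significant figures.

d₁ = 1/p₁ = 1/0.4437″ = 2.2538 pc; d₂ = 1/p₂ = 1/0.1115″ = 8.9686 pc.
M₁ = m₁ − 5 log₁₀ d₁ + 5 = 0.67 − 1.7646 + 5 = 3.9054.
M₂ = 11.81 − 4.7636 + 5 = 12.0464.
L₁/L₂ = 10^(0.4(M₂ − M₁)) = 10^(0.4 × 8.1410) = 10^3.25640 = 1804.7.

L₁/L₂ = 1800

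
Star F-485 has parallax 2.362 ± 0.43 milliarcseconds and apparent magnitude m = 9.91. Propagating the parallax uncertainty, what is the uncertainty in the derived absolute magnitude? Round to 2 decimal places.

M = m − 5 log₁₀ d + 5 = m + 5 log₁₀ p + 5, so ∂M/∂p = 5/(p ln 10).
σ_M = (5/ln 10) · (σ_p/p) = 2.1715 × 0.43/2.362 = 2.1715 × 0.18205 = 0.39532.

σ_M = 0.40 mag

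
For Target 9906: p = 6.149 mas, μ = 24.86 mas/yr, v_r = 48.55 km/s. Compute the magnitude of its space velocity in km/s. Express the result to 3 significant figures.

d = 1/p = 1/0.006149″ = 162.63 pc.
μ = 24.86 mas/yr = 0.02486 ″/yr.
v_t = 4.740 μ d = 4.740 × 0.02486 × 162.63 = 19.164 km/s.
v = √(v_r² + v_t²) = √(48.55² + 19.164²) = √2724.36 = 52.195 km/s.

52.2 km/s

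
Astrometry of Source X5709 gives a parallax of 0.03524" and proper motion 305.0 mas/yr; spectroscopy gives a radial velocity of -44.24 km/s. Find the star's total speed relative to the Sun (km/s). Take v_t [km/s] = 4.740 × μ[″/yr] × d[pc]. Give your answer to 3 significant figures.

d = 1/p = 1/0.03524″ = 28.377 pc.
μ = 305.0 mas/yr = 0.3050 ″/yr.
v_t = 4.740 μ d = 4.740 × 0.3050 × 28.377 = 41.025 km/s.
v = √(v_r² + v_t²) = √((-44.24)² + 41.025²) = √3640.23 = 60.334 km/s.

60.3 km/s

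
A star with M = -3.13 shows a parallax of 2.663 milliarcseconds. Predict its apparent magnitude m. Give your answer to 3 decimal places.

d = 1/p = 1/0.002663″ = 375.52 pc.
m − M = 5 log₁₀ d − 5 = 5 log₁₀(375.52) − 5 = 12.8732 − 5 = 7.8732.
m = M + (m − M) = -3.13 + 7.8732 = 4.743.

m = 4.743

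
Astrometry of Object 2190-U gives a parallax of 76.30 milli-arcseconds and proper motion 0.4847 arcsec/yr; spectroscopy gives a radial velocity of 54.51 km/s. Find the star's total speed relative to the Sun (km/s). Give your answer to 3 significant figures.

62.3 km/s

d = 1/p = 1/0.07630″ = 13.106 pc.
v_t = 4.740 μ d = 4.740 × 0.4847 × 13.106 = 30.111 km/s.
v = √(v_r² + v_t²) = √(54.51² + 30.111²) = √3878.01 = 62.274 km/s.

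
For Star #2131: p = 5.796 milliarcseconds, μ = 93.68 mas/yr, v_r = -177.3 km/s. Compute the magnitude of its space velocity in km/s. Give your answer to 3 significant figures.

193 km/s

d = 1/p = 1/0.005796″ = 172.53 pc.
μ = 93.68 mas/yr = 0.09368 ″/yr.
v_t = 4.740 μ d = 4.740 × 0.09368 × 172.53 = 76.611 km/s.
v = √(v_r² + v_t²) = √((-177.3)² + 76.611²) = √37304.5 = 193.14 km/s.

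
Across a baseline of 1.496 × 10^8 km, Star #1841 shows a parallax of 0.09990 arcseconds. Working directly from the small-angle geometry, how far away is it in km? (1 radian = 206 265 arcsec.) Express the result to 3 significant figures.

θ = 0.09990″ = 0.09990/206265 = 4.8433 × 10^-7 rad.
d = B/θ = (1.496 × 10^8) / (4.8433 × 10^-7) = 3.0888 × 10^14 km.

3.09 × 10^14 km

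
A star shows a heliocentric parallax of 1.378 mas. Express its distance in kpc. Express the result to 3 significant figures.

0.726 kpc

p = 1.378 mas = 0.001378 arcsec.
d = 1/p = 1/0.001378 = 725.69 pc.
= 0.72569 kpc.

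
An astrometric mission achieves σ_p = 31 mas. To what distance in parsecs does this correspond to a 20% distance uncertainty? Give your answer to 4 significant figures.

σ_d/d = σ_p/p, so the condition is σ_p/p ≤ 0.20, i.e. p ≥ σ_p/0.20.
p_min = 31/0.20 = 155 mas = 0.155 arcsec.
d_max = 1/p_min = 1/0.155 = 6.4516 pc.

6.452 pc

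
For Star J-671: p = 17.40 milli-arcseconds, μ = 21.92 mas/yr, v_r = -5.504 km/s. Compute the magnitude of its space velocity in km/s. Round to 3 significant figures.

8.12 km/s

d = 1/p = 1/0.01740″ = 57.471 pc.
μ = 21.92 mas/yr = 0.02192 ″/yr.
v_t = 4.740 μ d = 4.740 × 0.02192 × 57.471 = 5.9713 km/s.
v = √(v_r² + v_t²) = √((-5.504)² + 5.9713²) = √65.9504 = 8.121 km/s.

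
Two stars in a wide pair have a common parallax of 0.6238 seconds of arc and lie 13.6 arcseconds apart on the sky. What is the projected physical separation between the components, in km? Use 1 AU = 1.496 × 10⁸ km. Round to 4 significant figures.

3.262 × 10^9 km

d = 1/p = 1/0.6238″ = 1.6031 pc.
At distance d (pc), an angle of θ arcsec spans θ·d AU: s = 13.6 × 1.6031 = 21.802 AU.
= 21.802 × 1.496 × 10⁸ km = 3.2616 × 10^9 km.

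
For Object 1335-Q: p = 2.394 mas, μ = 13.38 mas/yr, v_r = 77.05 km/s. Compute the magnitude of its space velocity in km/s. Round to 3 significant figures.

d = 1/p = 1/0.002394″ = 417.71 pc.
μ = 13.38 mas/yr = 0.01338 ″/yr.
v_t = 4.740 μ d = 4.740 × 0.01338 × 417.71 = 26.492 km/s.
v = √(v_r² + v_t²) = √(77.05² + 26.492²) = √6638.53 = 81.477 km/s.

81.5 km/s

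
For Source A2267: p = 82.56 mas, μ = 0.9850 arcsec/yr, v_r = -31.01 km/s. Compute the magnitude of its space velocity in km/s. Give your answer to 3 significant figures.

64.5 km/s

d = 1/p = 1/0.08256″ = 12.112 pc.
v_t = 4.740 μ d = 4.740 × 0.9850 × 12.112 = 56.55 km/s.
v = √(v_r² + v_t²) = √((-31.01)² + 56.55²) = √4159.52 = 64.494 km/s.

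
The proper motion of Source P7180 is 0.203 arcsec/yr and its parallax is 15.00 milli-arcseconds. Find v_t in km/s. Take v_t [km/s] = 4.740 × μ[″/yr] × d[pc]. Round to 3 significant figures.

64.1 km/s

d = 1/p = 1/0.01500″ = 66.667 pc.
v_t = 4.74 × μ × d = 4.74 × 0.203 × 66.667 = 64.148 km/s.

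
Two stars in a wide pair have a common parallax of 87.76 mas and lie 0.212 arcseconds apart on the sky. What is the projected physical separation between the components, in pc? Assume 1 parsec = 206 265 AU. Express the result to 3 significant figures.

1.17 × 10^-5 pc

d = 1/p = 1/0.08776″ = 11.395 pc.
At distance d (pc), an angle of θ arcsec spans θ·d AU: s = 0.212 × 11.395 = 2.4157 AU.
= 2.4157 / 206265 = 1.1712 × 10^-5 pc.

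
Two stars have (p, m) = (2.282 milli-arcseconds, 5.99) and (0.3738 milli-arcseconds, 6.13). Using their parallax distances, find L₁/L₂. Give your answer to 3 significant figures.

d₁ = 1/p₁ = 1/0.002282″ = 438.21 pc; d₂ = 1/p₂ = 1/0.0003738″ = 2675.2 pc.
M₁ = m₁ − 5 log₁₀ d₁ + 5 = 5.99 − 13.2084 + 5 = -2.2184.
M₂ = 6.13 − 17.1368 + 5 = -6.0068.
L₁/L₂ = 10^(0.4(M₂ − M₁)) = 10^(0.4 × (-3.7884)) = 10^(-1.51536) = 0.030524.

L₁/L₂ = 0.0305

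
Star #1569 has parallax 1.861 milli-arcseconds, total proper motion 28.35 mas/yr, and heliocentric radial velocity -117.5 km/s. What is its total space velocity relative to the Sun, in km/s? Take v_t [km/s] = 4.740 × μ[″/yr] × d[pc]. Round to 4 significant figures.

d = 1/p = 1/0.001861″ = 537.35 pc.
μ = 28.35 mas/yr = 0.02835 ″/yr.
v_t = 4.740 μ d = 4.740 × 0.02835 × 537.35 = 72.209 km/s.
v = √(v_r² + v_t²) = √((-117.5)² + 72.209²) = √19020.4 = 137.91 km/s.

137.9 km/s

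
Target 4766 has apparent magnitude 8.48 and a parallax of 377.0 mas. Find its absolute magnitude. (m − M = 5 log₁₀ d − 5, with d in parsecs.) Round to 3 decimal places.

M = 11.362

d = 1/p = 1/0.3770″ = 2.6525 pc.
m − M = 5 log₁₀(2.6525) − 5 = 2.1183 − 5 = -2.8817.
M = m − (m − M) = 8.48 − (-2.8817) = 11.362.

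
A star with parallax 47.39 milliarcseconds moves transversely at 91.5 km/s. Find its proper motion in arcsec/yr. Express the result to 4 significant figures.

0.9148 arcsec/yr

d = 1/p = 1/0.04739″ = 21.101 pc.
μ = v_t / (4.74 d) = 91.5 / (4.74 × 21.101) = 91.5 / 100.02 = 0.91482 ″/yr.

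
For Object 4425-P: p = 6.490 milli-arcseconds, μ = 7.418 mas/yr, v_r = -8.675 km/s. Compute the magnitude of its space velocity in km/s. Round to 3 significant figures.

d = 1/p = 1/0.006490″ = 154.08 pc.
μ = 7.418 mas/yr = 0.007418 ″/yr.
v_t = 4.740 μ d = 4.740 × 0.007418 × 154.08 = 5.4177 km/s.
v = √(v_r² + v_t²) = √((-8.675)² + 5.4177²) = √104.607 = 10.228 km/s.

10.2 km/s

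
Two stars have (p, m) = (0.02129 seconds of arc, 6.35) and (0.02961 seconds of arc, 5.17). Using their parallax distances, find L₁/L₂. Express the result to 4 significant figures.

d₁ = 1/p₁ = 1/0.02129″ = 46.97 pc; d₂ = 1/p₂ = 1/0.02961″ = 33.772 pc.
M₁ = m₁ − 5 log₁₀ d₁ + 5 = 6.35 − 8.3591 + 5 = 2.9909.
M₂ = 5.17 − 7.6428 + 5 = 2.5272.
L₁/L₂ = 10^(0.4(M₂ − M₁)) = 10^(0.4 × (-0.4637)) = 10^(-0.18548) = 0.65241.

L₁/L₂ = 0.6524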